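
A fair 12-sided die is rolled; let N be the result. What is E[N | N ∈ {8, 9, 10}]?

P(N ∈ {8, 9, 10}) = 1/4.
Σ over the event: 8·1/12 + 9·1/12 + 10·1/12 = 9/4.
E[N | N ∈ {8, 9, 10}] = (9/4) / (1/4) = 9.

9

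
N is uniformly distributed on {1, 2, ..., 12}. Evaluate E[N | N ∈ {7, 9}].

P(N ∈ {7, 9}) = 1/6.
Σ over the event: 7·1/12 + 9·1/12 = 4/3.
E[N | N ∈ {7, 9}] = (4/3) / (1/6) = 8.

8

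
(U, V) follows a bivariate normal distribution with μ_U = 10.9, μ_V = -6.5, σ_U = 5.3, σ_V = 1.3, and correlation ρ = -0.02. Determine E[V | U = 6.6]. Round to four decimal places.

E[V | U=x] = μ_V + ρ(σ_V/σ_U)(x − μ_U) for jointly normal variables.
E[V | U=6.6] = -6.5 + (-0.02)·(1.3/5.3)·(6.6 − (10.9)) = -6.5 + (-0.0049057)·(-4.3) = -6.4789.

-6.4789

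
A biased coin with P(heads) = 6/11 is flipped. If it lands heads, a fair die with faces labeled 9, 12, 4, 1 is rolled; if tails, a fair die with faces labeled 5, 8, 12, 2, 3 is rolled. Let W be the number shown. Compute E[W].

69/11

E[W | heads] = (9+12+4+1)/4 = 13/2.
E[W | tails] = (5+8+12+2+3)/5 = 6.
E[W] = (6/11)·(13/2) + (5/11)·(6) = 69/11.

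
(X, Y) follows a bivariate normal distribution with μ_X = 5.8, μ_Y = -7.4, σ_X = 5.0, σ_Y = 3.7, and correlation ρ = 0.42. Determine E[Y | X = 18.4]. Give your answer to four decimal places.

E[Y | X=x] = μ_Y + ρ(σ_Y/σ_X)(x − μ_X) for jointly normal variables.
E[Y | X=18.4] = -7.4 + (0.42)·(3.7/5.0)·(18.4 − (5.8)) = -7.4 + (0.3108)·(12.6) = -3.4839.

-3.4839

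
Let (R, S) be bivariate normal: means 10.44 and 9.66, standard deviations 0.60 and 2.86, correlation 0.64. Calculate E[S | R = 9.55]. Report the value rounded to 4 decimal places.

E[S | R=x] = μ_S + ρ(σ_S/σ_R)(x − μ_R) for jointly normal variables.
E[S | R=9.55] = 9.66 + (0.64)·(2.86/0.60)·(9.55 − (10.44)) = 9.66 + (3.0507)·(-0.89) = 6.9449.

6.9449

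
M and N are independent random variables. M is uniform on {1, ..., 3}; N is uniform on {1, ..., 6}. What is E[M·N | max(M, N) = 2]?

8/3

Outcomes with max(M, N) = 2: (1,2), (2,1), (2,2), each with probability 1/18.
E[M·N | max(M, N) = 2] = (2 + 2 + 4) / 3 = 8/3.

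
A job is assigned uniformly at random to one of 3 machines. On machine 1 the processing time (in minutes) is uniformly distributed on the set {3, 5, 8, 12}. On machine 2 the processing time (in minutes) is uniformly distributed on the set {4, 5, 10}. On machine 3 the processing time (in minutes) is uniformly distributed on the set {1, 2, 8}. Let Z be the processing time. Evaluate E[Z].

17/3

E[Z | machine 1] = (3+5+8+12)/4 = 7.
E[Z | machine 2] = (4+5+10)/3 = 19/3.
E[Z | machine 3] = (1+2+8)/3 = 11/3.
E[Z] = (1/3)·(7) + (1/3)·(19/3) + (1/3)·(11/3) = 17/3.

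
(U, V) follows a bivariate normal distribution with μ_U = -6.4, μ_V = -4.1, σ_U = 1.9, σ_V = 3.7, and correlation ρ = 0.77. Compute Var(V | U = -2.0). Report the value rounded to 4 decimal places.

The conditional variance in a bivariate normal is σ_V²(1 − ρ²), independent of x.
Var(V | U=-2.0) = (3.7)²·(1 − (0.77)²) = 13.69·0.4071 = 5.5732.

5.5732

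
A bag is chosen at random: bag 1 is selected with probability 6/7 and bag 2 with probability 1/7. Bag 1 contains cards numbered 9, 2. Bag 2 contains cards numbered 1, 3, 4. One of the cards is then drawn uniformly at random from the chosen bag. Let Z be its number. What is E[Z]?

107/21

E[Z | bag 1] = (9+2)/2 = 11/2.
E[Z | bag 2] = (1+3+4)/3 = 8/3.
E[Z] = (6/7)·(11/2) + (1/7)·(8/3) = 107/21.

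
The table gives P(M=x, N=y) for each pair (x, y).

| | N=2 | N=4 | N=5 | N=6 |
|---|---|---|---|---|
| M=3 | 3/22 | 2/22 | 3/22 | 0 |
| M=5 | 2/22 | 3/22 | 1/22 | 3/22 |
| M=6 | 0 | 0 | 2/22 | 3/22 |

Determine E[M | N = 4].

21/5

P(N = 4) = 5/22.
Σ M·P over the event = 3·(2/22) + 5·(3/22) = 21/22.
E[M | N = 4] = (21/22) / (5/22) = 21/5.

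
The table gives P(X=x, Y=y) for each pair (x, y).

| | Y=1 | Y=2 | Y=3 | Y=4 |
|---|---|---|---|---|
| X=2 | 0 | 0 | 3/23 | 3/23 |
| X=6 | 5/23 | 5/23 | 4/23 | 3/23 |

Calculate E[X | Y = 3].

P(Y = 3) = 7/23.
Summing X·P(X=x,Y=y) over the conditioning event gives 30/23.
E[X | Y = 3] = (30/23) / (7/23) = 30/7.

30/7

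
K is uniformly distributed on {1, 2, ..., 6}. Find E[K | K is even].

4

Given K is even, K is equally likely to be any of {2, 4, 6}.
E[K | K is even] = (2 + 4 + 6) / 3 = 4.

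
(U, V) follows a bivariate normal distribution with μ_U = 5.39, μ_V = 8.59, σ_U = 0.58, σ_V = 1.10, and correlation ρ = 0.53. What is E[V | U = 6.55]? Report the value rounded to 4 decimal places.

9.7560

For a bivariate normal, E[V | U=x] = μ_V + ρ·(σ_V/σ_U)·(x − μ_U).
E[V | U=6.55] = 8.59 + (0.53)·(1.10/0.58)·(6.55 − (5.39)) = 8.59 + (1.0052)·(1.16) = 9.7560.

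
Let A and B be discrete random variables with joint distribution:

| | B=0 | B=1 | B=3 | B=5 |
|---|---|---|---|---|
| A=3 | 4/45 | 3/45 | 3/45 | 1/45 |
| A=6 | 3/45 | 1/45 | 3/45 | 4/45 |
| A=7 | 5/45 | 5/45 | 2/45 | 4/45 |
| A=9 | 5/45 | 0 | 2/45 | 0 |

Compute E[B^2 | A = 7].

P(A = 7) = 16/45.
Σ B^2·P over the event = 0·(5/45) + 1·(5/45) + 9·(2/45) + 25·(4/45) = 41/15.
E[B^2 | A = 7] = (41/15) / (16/45) = 123/16.

123/16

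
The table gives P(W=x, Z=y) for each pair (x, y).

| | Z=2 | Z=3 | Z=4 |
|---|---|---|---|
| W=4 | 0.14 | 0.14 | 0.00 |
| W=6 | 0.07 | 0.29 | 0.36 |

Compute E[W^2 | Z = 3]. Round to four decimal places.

29.4884

P(Z = 3) = 0.43.
Σ W^2·P over the event = 16·(0.14) + 36·(0.29) = 12.68.
E[W^2 | Z = 3] = (12.68) / (0.43) = 29.4884.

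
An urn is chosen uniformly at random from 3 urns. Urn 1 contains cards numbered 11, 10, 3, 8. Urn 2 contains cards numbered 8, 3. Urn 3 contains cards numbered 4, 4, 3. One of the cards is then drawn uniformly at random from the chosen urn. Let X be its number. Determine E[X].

E[X | urn 1] = (11+10+3+8)/4 = 8.
E[X | urn 2] = (8+3)/2 = 11/2.
E[X | urn 3] = (4+4+3)/3 = 11/3.
E[X] = (1/3)·(8) + (1/3)·(11/2) + (1/3)·(11/3) = 103/18.

103/18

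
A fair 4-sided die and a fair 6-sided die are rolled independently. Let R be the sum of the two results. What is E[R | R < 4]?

8/3

P(R < 4) = 1/8.
Σ over the event: 2·1/24 + 3·1/12 = 1/3.
E[R | R < 4] = (1/3) / (1/8) = 8/3.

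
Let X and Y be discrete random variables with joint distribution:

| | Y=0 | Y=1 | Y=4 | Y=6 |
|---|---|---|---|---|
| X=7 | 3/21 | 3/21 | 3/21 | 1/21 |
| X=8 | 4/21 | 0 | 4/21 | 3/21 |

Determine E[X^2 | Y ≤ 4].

P(Y ≤ 4) = 17/21.
Σ X^2·P over the event = 49·(3/21) + 49·(3/21) + 49·(3/21) + 64·(4/21) + 64·(4/21) = 953/21.
E[X^2 | Y ≤ 4] = (953/21) / (17/21) = 953/17.

953/17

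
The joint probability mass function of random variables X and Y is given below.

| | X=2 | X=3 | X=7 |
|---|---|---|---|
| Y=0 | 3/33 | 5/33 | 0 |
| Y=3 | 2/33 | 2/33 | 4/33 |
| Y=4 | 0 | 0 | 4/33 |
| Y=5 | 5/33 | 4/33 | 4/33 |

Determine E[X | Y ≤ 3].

59/16

P(Y ≤ 3) = 16/33.
Σ X·P over the event = 2·(3/33) + 2·(2/33) + 3·(5/33) + 3·(2/33) + 7·(4/33) = 59/33.
E[X | Y ≤ 3] = (59/33) / (16/33) = 59/16.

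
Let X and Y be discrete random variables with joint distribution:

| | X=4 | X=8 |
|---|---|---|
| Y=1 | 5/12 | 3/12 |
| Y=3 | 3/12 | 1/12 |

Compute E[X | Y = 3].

5

P(Y = 3) = 1/3.
Σ X·P over the event = 4·(3/12) + 8·(1/12) = 5/3.
E[X | Y = 3] = (5/3) / (1/3) = 5.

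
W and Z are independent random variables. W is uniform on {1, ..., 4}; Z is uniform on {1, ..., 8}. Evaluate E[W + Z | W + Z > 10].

Outcomes with W + Z > 10: (3,8), (4,7), (4,8), each with probability 1/32.
E[W + Z | W + Z > 10] = (11 + 11 + 12) / 3 = 34/3.

34/3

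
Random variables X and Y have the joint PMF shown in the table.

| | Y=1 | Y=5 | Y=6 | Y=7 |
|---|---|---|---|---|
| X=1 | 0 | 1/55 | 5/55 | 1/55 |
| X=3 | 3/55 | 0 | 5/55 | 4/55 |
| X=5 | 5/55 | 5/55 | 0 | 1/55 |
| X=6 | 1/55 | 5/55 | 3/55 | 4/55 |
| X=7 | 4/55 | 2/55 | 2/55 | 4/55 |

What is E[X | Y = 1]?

68/13

P(Y = 1) = 13/55.
Σ X·P over the event = 3·(3/55) + 5·(5/55) + 6·(1/55) + 7·(4/55) = 68/55.
E[X | Y = 1] = (68/55) / (13/55) = 68/13.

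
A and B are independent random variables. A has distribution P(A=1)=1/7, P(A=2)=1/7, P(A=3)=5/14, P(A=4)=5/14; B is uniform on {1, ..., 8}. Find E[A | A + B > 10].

11/3

P(A + B > 10) = 15/112.
Summing A·P(x,y) over outcomes with A + B > 10 gives 55/112.
E[A | A + B > 10] = (55/112) / (15/112) = 11/3.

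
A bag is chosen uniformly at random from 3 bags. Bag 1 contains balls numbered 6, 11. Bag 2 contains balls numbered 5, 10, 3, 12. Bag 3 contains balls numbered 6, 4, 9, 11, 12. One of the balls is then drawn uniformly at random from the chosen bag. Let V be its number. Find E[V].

122/15

E[V | bag 1] = (6+11)/2 = 17/2.
E[V | bag 2] = (5+10+3+12)/4 = 15/2.
E[V | bag 3] = (6+4+9+11+12)/5 = 42/5.
E[V] = (1/3)·(17/2) + (1/3)·(15/2) + (1/3)·(42/5) = 122/15.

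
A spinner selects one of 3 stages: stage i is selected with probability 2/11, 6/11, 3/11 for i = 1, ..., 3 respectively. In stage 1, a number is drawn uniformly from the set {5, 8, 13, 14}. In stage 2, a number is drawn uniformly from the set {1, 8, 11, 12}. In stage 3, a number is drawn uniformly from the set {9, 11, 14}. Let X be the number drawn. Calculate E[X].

E[X | stage 1] = (5+8+13+14)/4 = 10.
E[X | stage 2] = (1+8+11+12)/4 = 8.
E[X | stage 3] = (9+11+14)/3 = 34/3.
By the law of total expectation,
E[X] = (2/11)·(10) + (6/11)·(8) + (3/11)·(34/3) = 102/11.

102/11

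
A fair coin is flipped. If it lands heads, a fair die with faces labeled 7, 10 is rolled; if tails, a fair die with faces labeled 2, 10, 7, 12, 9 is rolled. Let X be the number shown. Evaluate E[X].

33/4

E[X | heads] = (7+10)/2 = 17/2.
E[X | tails] = (2+10+7+12+9)/5 = 8.
E[X] = (1/2)·(17/2) + (1/2)·(8) = 33/4.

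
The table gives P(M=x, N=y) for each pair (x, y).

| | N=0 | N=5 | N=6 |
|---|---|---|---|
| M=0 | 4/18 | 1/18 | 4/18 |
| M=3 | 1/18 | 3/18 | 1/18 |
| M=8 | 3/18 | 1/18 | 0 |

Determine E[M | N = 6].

3/5

P(N = 6) = 5/18.
Summing M·P(M=x,N=y) over the conditioning event gives 1/6.
E[M | N = 6] = (1/6) / (5/18) = 3/5.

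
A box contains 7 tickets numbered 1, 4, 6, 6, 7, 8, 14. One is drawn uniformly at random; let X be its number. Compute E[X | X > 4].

P(X > 4) = 5/7.
Σ over the event: 6·2/7 + 7·1/7 + 8·1/7 + 14·1/7 = 41/7.
E[X | X > 4] = (41/7) / (5/7) = 41/5.

41/5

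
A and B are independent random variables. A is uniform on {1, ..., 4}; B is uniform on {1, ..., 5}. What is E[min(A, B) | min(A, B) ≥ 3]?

Outcomes with min(A, B) ≥ 3: (3,3), (3,4), (3,5), (4,3), (4,4), (4,5), each with probability 1/20.
E[min(A, B) | min(A, B) ≥ 3] = (3 + 3 + 3 + 3 + 4 + 4) / 6 = 10/3.

10/3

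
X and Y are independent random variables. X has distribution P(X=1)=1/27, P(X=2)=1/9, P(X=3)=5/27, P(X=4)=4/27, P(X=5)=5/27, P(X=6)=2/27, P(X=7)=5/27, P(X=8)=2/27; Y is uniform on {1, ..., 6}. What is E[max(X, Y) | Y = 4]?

140/27

P(Y = 4) = 1/6.
Summing max(X,Y)·P(x,y) over outcomes with Y = 4 gives 70/81.
E[max(X, Y) | Y = 4] = (70/81) / (1/6) = 140/27.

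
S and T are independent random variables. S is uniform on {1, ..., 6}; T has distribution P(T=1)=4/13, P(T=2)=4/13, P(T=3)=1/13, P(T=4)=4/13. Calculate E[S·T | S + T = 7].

P(S + T = 7) = 1/6.
Summing ST·P(x,y) over outcomes with S + T = 7 gives 62/39.
E[S·T | S + T = 7] = (62/39) / (1/6) = 124/13.

124/13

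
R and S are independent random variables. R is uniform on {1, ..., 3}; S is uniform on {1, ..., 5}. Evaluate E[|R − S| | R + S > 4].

Outcomes with R + S > 4: (1,4), (1,5), (2,3), (2,4), (2,5), (3,2), (3,3), (3,4), (3,5), each with probability 1/15.
E[|R − S| | R + S > 4] = (3 + 4 + 1 + 2 + 3 + 1 + 0 + 1 + 2) / 9 = 17/9.

17/9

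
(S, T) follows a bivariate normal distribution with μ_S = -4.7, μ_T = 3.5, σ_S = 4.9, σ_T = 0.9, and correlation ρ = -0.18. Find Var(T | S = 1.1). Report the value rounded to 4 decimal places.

Var(T | S=x) = (1 − ρ²)·σ_T².
Var(T | S=1.1) = (0.9)²·(1 − (-0.18)²) = 0.81·0.9676 = 0.7838.

0.7838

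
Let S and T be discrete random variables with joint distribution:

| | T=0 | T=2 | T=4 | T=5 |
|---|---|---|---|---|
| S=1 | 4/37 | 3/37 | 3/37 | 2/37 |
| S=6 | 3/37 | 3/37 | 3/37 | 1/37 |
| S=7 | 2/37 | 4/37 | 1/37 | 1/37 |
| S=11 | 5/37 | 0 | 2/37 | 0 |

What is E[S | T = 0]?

13/2

P(T = 0) = 14/37.
Summing S·P(S=x,T=y) over the conditioning event gives 91/37.
E[S | T = 0] = (91/37) / (14/37) = 13/2.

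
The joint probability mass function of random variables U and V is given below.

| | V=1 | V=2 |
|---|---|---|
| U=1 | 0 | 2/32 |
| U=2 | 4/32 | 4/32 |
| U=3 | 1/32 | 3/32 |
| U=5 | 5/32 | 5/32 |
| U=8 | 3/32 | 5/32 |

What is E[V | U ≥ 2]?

47/30

P(U ≥ 2) = 15/16.
Summing V·P(U=x,V=y) over the conditioning event gives 47/32.
E[V | U ≥ 2] = (47/32) / (15/16) = 47/30.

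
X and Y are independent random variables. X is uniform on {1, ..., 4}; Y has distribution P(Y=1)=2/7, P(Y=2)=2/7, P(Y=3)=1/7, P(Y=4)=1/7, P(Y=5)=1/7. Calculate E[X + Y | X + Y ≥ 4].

P(X + Y ≥ 4) = 11/14.
Summing (X+Y)·P(x,y) over outcomes with X + Y ≥ 4 gives 9/2.
E[X + Y | X + Y ≥ 4] = (9/2) / (11/14) = 63/11.

63/11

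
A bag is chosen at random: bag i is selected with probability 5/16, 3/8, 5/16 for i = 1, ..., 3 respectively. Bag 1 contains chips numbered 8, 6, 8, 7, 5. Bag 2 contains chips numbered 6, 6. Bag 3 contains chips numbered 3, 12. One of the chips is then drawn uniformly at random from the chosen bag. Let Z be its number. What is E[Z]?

E[Z | bag 1] = (8+6+8+7+5)/5 = 34/5.
E[Z | bag 2] = (6+6)/2 = 6.
E[Z | bag 3] = (3+12)/2 = 15/2.
E[Z] = (5/16)·(34/5) + (3/8)·(6) + (5/16)·(15/2) = 215/32.

215/32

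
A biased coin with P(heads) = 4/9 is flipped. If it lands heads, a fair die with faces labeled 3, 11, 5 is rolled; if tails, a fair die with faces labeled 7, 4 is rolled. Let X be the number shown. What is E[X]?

E[X | heads] = (3+11+5)/3 = 19/3.
E[X | tails] = (7+4)/2 = 11/2.
E[X] = (4/9)·(19/3) + (5/9)·(11/2) = 317/54.

317/54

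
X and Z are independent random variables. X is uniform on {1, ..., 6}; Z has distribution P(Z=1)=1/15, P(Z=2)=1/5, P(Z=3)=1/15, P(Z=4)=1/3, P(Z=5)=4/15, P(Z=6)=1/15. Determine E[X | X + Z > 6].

P(X + Z > 6) = 28/45.
Summing X·P(x,y) over outcomes with X + Z > 6 gives 49/18.
E[X | X + Z > 6] = (49/18) / (28/45) = 35/8.

35/8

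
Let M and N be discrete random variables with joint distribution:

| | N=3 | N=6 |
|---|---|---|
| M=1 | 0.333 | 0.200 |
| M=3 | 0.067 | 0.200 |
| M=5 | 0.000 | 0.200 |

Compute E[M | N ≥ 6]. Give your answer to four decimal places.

3.0000

P(N ≥ 6) = 0.600.
Σ M·P over the event = 1·(0.200) + 3·(0.200) + 5·(0.200) = 1.800.
E[M | N ≥ 6] = (1.800) / (0.600) = 3.0000.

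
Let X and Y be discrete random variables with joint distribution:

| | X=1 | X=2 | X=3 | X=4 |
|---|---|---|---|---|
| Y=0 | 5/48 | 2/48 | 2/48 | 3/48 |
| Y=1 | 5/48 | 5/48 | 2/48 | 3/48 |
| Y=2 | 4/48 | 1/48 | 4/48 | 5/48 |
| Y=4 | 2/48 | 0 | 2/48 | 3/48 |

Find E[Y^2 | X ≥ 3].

P(X ≥ 3) = 1/2.
Summing Y^2·P(X=x,Y=y) over the conditioning event gives 121/48.
E[Y^2 | X ≥ 3] = (121/48) / (1/2) = 121/24.

121/24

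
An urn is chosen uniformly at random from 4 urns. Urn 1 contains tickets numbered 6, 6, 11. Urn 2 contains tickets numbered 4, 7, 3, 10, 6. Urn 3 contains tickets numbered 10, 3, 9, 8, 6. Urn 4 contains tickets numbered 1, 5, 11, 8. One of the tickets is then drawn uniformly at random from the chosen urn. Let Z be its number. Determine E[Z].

1627/240

E[Z | urn 1] = (6+6+11)/3 = 23/3.
E[Z | urn 2] = (4+7+3+10+6)/5 = 6.
E[Z | urn 3] = (10+3+9+8+6)/5 = 36/5.
E[Z | urn 4] = (1+5+11+8)/4 = 25/4.
By the law of total expectation,
E[Z] = (1/4)·(23/3) + (1/4)·(6) + (1/4)·(36/5) + (1/4)·(25/4) = 1627/240.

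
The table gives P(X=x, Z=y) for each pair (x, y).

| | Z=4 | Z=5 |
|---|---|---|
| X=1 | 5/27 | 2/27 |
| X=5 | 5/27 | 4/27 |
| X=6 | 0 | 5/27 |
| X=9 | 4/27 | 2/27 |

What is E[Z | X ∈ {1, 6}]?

P(X ∈ {1, 6}) = 4/9.
Σ Z·P over the event = 4·(5/27) + 5·(2/27) + 5·(5/27) = 55/27.
E[Z | X ∈ {1, 6}] = (55/27) / (4/9) = 55/12.

55/12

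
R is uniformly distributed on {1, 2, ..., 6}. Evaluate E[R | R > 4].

Given R > 4, R is equally likely to be any of {5, 6}.
E[R | R > 4] = (5 + 6) / 2 = 11/2.

11/2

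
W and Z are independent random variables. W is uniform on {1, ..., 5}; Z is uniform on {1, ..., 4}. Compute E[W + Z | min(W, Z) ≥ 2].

13/2

P(min(W, Z) ≥ 2) = 3/5.
Summing (W+Z)·P(x,y) over outcomes with min(W, Z) ≥ 2 gives 39/10.
E[W + Z | min(W, Z) ≥ 2] = (39/10) / (3/5) = 13/2.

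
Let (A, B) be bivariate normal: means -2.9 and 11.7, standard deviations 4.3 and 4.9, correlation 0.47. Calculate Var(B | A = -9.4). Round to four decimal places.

18.7062

Var(B | A=x) = (1 − ρ²)·σ_B².
Var(B | A=-9.4) = (4.9)²·(1 − (0.47)²) = 24.01·0.7791 = 18.7062.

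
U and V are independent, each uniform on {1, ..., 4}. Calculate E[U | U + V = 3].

3/2

Outcomes with U + V = 3: (1,2), (2,1), each with probability 1/16.
E[U | U + V = 3] = (1 + 2) / 2 = 3/2.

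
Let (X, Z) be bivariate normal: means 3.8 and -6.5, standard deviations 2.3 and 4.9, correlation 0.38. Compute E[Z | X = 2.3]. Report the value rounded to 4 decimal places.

-7.7143

For a bivariate normal, E[Z | X=x] = μ_Z + ρ·(σ_Z/σ_X)·(x − μ_X).
E[Z | X=2.3] = -6.5 + (0.38)·(4.9/2.3)·(2.3 − (3.8)) = -6.5 + (0.809565)·(-1.5) = -7.7143.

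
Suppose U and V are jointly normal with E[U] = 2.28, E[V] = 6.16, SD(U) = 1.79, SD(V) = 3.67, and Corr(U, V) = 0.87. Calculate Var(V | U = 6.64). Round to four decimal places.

3.2743

For a bivariate normal, Var(V | U=x) = σ_V²(1 − ρ²).
Var(V | U=6.64) = (3.67)²·(1 − (0.87)²) = 13.4689·0.2431 = 3.2743.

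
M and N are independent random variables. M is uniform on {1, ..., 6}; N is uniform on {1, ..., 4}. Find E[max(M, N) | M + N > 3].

89/21

P(M + N > 3) = 7/8.
Summing max(M,N)·P(x,y) over outcomes with M + N > 3 gives 89/24.
E[max(M, N) | M + N > 3] = (89/24) / (7/8) = 89/21.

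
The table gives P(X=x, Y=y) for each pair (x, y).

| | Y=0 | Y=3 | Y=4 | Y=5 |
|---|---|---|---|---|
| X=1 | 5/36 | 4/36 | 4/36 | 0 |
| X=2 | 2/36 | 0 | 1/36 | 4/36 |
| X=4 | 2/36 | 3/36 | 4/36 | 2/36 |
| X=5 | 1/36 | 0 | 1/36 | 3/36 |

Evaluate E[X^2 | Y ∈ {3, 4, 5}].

136/13

P(Y ∈ {3, 4, 5}) = 13/18.
Summing X^2·P(X=x,Y=y) over the conditioning event gives 68/9.
E[X^2 | Y ∈ {3, 4, 5}] = (68/9) / (13/18) = 136/13.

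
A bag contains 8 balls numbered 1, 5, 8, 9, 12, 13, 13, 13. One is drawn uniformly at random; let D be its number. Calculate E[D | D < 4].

P(D < 4) = 1/8.
Σ over the event: 1·1/8 = 1/8.
E[D | D < 4] = (1/8) / (1/8) = 1.

1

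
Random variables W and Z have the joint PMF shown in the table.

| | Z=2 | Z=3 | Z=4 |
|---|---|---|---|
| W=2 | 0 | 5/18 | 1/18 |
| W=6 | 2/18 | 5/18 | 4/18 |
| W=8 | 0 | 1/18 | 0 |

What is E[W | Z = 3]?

P(Z = 3) = 11/18.
Σ W·P over the event = 2·(5/18) + 6·(5/18) + 8·(1/18) = 8/3.
E[W | Z = 3] = (8/3) / (11/18) = 48/11.

48/11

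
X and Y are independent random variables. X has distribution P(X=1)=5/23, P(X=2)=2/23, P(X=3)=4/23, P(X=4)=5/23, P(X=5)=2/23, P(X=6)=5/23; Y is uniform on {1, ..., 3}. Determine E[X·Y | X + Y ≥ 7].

145/12

P(X + Y ≥ 7) = 8/23.
Summing XY·P(x,y) over outcomes with X + Y ≥ 7 gives 290/69.
E[X·Y | X + Y ≥ 7] = (290/69) / (8/23) = 145/12.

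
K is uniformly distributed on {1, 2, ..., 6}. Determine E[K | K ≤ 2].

3/2

Given K ≤ 2, K is equally likely to be any of {1, 2}.
E[K | K ≤ 2] = (1 + 2) / 2 = 3/2.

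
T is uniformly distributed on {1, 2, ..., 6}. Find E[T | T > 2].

Given T > 2, T is equally likely to be any of {3, 4, 5, 6}.
E[T | T > 2] = (3 + 4 + 5 + 6) / 4 = 9/2.

9/2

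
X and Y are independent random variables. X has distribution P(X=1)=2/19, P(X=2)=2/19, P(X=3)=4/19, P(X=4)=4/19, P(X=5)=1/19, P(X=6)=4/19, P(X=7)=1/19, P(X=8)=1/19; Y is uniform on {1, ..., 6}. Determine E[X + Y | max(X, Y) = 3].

P(max(X, Y) = 3) = 8/57.
Summing (X+Y)·P(x,y) over outcomes with max(X, Y) = 3 gives 13/19.
E[X + Y | max(X, Y) = 3] = (13/19) / (8/57) = 39/8.

39/8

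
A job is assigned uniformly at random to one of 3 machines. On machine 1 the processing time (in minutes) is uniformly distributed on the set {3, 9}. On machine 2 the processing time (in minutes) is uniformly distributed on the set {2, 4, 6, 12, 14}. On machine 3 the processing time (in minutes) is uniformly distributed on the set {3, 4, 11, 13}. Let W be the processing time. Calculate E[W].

427/60

E[W | machine 1] = (3+9)/2 = 6.
E[W | machine 2] = (2+4+6+12+14)/5 = 38/5.
E[W | machine 3] = (3+4+11+13)/4 = 31/4.
E[W] = (1/3)·(6) + (1/3)·(38/5) + (1/3)·(31/4) = 427/60.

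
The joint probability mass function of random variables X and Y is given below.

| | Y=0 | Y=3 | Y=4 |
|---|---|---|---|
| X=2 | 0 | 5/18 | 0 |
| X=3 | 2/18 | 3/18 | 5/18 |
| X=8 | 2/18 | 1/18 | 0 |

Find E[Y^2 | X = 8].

3

P(X = 8) = 1/6.
Summing Y^2·P(X=x,Y=y) over the conditioning event gives 1/2.
E[Y^2 | X = 8] = (1/2) / (1/6) = 3.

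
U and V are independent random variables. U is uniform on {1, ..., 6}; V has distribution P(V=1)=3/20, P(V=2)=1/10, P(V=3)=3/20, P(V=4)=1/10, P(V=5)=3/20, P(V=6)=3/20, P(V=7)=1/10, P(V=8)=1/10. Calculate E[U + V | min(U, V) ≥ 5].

59/5

P(min(U, V) ≥ 5) = 1/6.
Summing (U+V)·P(x,y) over outcomes with min(U, V) ≥ 5 gives 59/30.
E[U + V | min(U, V) ≥ 5] = (59/30) / (1/6) = 59/5.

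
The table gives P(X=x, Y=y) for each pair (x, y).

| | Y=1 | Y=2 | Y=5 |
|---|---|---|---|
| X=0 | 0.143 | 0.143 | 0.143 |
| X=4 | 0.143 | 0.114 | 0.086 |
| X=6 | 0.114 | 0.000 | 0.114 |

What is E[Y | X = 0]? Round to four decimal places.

2.6667

P(X = 0) = 0.429.
Summing Y·P(X=x,Y=y) over the conditioning event gives 1.144.
E[Y | X = 0] = (1.144) / (0.429) = 2.6667.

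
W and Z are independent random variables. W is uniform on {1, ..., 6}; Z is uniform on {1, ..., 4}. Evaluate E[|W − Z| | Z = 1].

5/2

Outcomes with Z = 1: (1,1), (2,1), (3,1), (4,1), (5,1), (6,1), each with probability 1/24.
E[|W − Z| | Z = 1] = (0 + 1 + 2 + 3 + 4 + 5) / 6 = 5/2.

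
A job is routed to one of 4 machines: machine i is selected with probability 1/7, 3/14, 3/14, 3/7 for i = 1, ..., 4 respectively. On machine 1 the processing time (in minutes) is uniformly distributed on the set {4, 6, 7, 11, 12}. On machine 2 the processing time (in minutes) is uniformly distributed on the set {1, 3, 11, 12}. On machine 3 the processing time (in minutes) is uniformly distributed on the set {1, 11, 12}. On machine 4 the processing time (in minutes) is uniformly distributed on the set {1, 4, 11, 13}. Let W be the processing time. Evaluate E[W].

E[W | machine 1] = (4+6+7+11+12)/5 = 8.
E[W | machine 2] = (1+3+11+12)/4 = 27/4.
E[W | machine 3] = (1+11+12)/3 = 8.
E[W | machine 4] = (1+4+11+13)/4 = 29/4.
E[W] = (1/7)·(8) + (3/14)·(27/4) + (3/14)·(8) + (3/7)·(29/4) = 415/56.

415/56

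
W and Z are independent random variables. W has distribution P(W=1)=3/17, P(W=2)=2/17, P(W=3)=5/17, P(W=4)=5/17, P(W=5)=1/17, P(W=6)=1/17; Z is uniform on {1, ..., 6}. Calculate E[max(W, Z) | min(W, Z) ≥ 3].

P(min(W, Z) ≥ 3) = 8/17.
Summing max(W,Z)·P(x,y) over outcomes with min(W, Z) ≥ 3 gives 115/51.
E[max(W, Z) | min(W, Z) ≥ 3] = (115/51) / (8/17) = 115/24.

115/24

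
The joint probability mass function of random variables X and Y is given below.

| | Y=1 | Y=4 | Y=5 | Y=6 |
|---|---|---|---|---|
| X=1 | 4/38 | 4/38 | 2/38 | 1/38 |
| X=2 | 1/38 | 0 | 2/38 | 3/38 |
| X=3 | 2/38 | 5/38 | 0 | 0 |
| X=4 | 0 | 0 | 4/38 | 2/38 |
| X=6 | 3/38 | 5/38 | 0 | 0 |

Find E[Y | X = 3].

P(X = 3) = 7/38.
Σ Y·P over the event = 1·(2/38) + 4·(5/38) = 11/19.
E[Y | X = 3] = (11/19) / (7/38) = 22/7.

22/7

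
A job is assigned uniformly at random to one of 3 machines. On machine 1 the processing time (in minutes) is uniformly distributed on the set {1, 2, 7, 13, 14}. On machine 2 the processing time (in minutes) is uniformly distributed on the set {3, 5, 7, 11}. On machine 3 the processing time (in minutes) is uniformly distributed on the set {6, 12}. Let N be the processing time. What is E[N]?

E[N | machine 1] = (1+2+7+13+14)/5 = 37/5.
E[N | machine 2] = (3+5+7+11)/4 = 13/2.
E[N | machine 3] = (6+12)/2 = 9.
By the law of total expectation,
E[N] = (1/3)·(37/5) + (1/3)·(13/2) + (1/3)·(9) = 229/30.

229/30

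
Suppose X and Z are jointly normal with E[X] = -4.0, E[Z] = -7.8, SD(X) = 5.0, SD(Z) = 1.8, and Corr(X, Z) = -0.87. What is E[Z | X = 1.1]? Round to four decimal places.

-9.3973

E[Z | X=x] = μ_Z + ρ(σ_Z/σ_X)(x − μ_X) for jointly normal variables.
E[Z | X=1.1] = -7.8 + (-0.87)·(1.8/5.0)·(1.1 − (-4.0)) = -7.8 + (-0.3132)·(5.1) = -9.3973.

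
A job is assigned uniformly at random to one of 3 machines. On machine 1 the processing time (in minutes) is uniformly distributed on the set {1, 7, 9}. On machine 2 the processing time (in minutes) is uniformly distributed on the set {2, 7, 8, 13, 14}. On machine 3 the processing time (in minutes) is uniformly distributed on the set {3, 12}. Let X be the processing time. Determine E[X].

E[X | machine 1] = (1+7+9)/3 = 17/3.
E[X | machine 2] = (2+7+8+13+14)/5 = 44/5.
E[X | machine 3] = (3+12)/2 = 15/2.
E[X] = (1/3)·(17/3) + (1/3)·(44/5) + (1/3)·(15/2) = 659/90.

659/90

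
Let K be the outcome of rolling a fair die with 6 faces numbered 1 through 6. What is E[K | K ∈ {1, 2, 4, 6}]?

13/4

P(K ∈ {1, 2, 4, 6}) = 2/3.
Σ over the event: 1·1/6 + 2·1/6 + 4·1/6 + 6·1/6 = 13/6.
E[K | K ∈ {1, 2, 4, 6}] = (13/6) / (2/3) = 13/4.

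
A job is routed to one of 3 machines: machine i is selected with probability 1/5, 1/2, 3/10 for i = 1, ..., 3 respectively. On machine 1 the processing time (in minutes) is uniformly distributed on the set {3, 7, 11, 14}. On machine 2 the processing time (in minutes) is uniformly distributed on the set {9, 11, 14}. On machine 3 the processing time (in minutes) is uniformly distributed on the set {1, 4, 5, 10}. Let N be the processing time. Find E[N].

107/12

E[N | machine 1] = (3+7+11+14)/4 = 35/4.
E[N | machine 2] = (9+11+14)/3 = 34/3.
E[N | machine 3] = (1+4+5+10)/4 = 5.
By the law of total expectation,
E[N] = (1/5)·(35/4) + (1/2)·(34/3) + (3/10)·(5) = 107/12.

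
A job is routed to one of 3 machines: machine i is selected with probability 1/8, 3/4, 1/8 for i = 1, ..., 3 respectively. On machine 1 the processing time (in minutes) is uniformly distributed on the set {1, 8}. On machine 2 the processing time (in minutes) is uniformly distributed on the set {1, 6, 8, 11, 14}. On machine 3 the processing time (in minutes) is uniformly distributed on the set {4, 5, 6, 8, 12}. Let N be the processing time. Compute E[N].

119/16

E[N | machine 1] = (1+8)/2 = 9/2.
E[N | machine 2] = (1+6+8+11+14)/5 = 8.
E[N | machine 3] = (4+5+6+8+12)/5 = 7.
By the law of total expectation,
E[N] = (1/8)·(9/2) + (3/4)·(8) + (1/8)·(7) = 119/16.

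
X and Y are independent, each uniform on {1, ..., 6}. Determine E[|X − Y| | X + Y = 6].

Outcomes with X + Y = 6: (1,5), (2,4), (3,3), (4,2), (5,1), each with probability 1/36.
E[|X − Y| | X + Y = 6] = (4 + 2 + 0 + 2 + 4) / 5 = 12/5.

12/5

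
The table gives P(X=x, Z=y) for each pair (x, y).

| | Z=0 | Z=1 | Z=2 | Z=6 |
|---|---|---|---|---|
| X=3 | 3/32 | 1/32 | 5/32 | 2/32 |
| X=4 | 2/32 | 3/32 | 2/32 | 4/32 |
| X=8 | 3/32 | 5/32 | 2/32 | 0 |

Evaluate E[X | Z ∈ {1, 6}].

P(Z ∈ {1, 6}) = 15/32.
Σ X·P over the event = 3·(1/32) + 3·(2/32) + 4·(3/32) + 4·(4/32) + 8·(5/32) = 77/32.
E[X | Z ∈ {1, 6}] = (77/32) / (15/32) = 77/15.

77/15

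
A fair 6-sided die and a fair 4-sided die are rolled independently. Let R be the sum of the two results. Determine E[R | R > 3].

P(R > 3) = 7/8.
Σ over the event: 4·1/8 + 5·1/6 + 6·1/6 + 7·1/6 + 8·1/8 + 9·1/12 + 10·1/24 = 17/3.
E[R | R > 3] = (17/3) / (7/8) = 136/21.

136/21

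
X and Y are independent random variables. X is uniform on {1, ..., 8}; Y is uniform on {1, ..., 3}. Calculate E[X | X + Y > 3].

104/21

P(X + Y > 3) = 7/8.
Summing X·P(x,y) over outcomes with X + Y > 3 gives 13/3.
E[X | X + Y > 3] = (13/3) / (7/8) = 104/21.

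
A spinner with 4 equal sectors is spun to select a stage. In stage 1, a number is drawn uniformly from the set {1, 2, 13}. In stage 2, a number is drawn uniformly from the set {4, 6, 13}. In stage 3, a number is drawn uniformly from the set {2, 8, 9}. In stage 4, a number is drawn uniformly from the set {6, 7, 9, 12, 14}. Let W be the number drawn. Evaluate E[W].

217/30

E[W | stage 1] = (1+2+13)/3 = 16/3.
E[W | stage 2] = (4+6+13)/3 = 23/3.
E[W | stage 3] = (2+8+9)/3 = 19/3.
E[W | stage 4] = (6+7+9+12+14)/5 = 48/5.
By the law of total expectation,
E[W] = (1/4)·(16/3) + (1/4)·(23/3) + (1/4)·(19/3) + (1/4)·(48/5) = 217/30.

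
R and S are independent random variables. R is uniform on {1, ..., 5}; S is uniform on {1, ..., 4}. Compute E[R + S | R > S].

6

Outcomes with R > S: (2,1), (3,1), (3,2), (4,1), (4,2), (4,3), (5,1), (5,2), (5,3), (5,4), each with probability 1/20.
E[R + S | R > S] = (3 + 4 + 5 + 5 + 6 + 7 + 6 + 7 + 8 + 9) / 10 = 6.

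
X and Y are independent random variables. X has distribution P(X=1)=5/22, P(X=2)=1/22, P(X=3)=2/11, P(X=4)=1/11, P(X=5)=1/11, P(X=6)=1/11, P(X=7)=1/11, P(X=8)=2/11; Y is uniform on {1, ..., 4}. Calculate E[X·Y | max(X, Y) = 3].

31/6

P(max(X, Y) = 3) = 9/44.
Summing XY·P(x,y) over outcomes with max(X, Y) = 3 gives 93/88.
E[X·Y | max(X, Y) = 3] = (93/88) / (9/44) = 31/6.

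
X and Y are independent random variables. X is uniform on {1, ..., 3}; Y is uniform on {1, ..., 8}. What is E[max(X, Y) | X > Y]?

Outcomes with X > Y: (2,1), (3,1), (3,2), each with probability 1/24.
E[max(X, Y) | X > Y] = (2 + 3 + 3) / 3 = 8/3.

8/3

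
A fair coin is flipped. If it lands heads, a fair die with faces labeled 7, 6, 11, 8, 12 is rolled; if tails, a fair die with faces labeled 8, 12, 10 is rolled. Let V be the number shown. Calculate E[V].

47/5

E[V | heads] = (7+6+11+8+12)/5 = 44/5.
E[V | tails] = (8+12+10)/3 = 10.
E[V] = (1/2)·(44/5) + (1/2)·(10) = 47/5.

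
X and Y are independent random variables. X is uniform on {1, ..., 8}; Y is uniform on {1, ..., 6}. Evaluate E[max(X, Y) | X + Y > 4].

17/3

P(X + Y > 4) = 7/8.
Summing max(X,Y)·P(x,y) over outcomes with X + Y > 4 gives 119/24.
E[max(X, Y) | X + Y > 4] = (119/24) / (7/8) = 17/3.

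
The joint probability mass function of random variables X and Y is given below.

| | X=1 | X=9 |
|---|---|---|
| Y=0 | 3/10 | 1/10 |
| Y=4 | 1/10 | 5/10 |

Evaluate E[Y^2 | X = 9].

40/3

P(X = 9) = 3/5.
Σ Y^2·P over the event = 0·(1/10) + 16·(5/10) = 8.
E[Y^2 | X = 9] = (8) / (3/5) = 40/3.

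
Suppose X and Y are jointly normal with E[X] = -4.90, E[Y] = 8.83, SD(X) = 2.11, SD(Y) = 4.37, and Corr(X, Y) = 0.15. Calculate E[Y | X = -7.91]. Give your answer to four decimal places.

7.8949

E[Y | X=x] = μ_Y + ρ(σ_Y/σ_X)(x − μ_X) for jointly normal variables.
E[Y | X=-7.91] = 8.83 + (0.15)·(4.37/2.11)·(-7.91 − (-4.90)) = 8.83 + (0.31066)·(-3.01) = 7.8949.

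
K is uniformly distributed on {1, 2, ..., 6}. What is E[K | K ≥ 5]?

11/2

Given K ≥ 5, K is equally likely to be any of {5, 6}.
E[K | K ≥ 5] = (5 + 6) / 2 = 11/2.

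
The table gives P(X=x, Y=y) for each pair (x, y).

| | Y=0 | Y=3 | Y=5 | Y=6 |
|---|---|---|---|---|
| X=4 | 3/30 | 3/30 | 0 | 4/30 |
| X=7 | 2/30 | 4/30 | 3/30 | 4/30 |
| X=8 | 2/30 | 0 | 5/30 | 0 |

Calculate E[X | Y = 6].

11/2

P(Y = 6) = 4/15.
Summing X·P(X=x,Y=y) over the conditioning event gives 22/15.
E[X | Y = 6] = (22/15) / (4/15) = 11/2.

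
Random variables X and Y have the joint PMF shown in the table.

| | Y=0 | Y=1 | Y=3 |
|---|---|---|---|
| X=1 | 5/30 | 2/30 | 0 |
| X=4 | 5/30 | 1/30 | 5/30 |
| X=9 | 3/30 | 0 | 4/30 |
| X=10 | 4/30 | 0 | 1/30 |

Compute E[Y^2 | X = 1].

2/7

P(X = 1) = 7/30.
Summing Y^2·P(X=x,Y=y) over the conditioning event gives 1/15.
E[Y^2 | X = 1] = (1/15) / (7/30) = 2/7.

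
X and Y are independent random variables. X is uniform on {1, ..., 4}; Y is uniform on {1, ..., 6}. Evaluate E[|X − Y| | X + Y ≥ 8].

P(X + Y ≥ 8) = 1/4.
Summing |X−Y|·P(x,y) over outcomes with X + Y ≥ 8 gives 1/2.
E[|X − Y| | X + Y ≥ 8] = (1/2) / (1/4) = 2.

2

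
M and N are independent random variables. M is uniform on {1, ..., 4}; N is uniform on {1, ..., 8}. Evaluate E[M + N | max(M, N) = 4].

44/7

Outcomes with max(M, N) = 4: (1,4), (2,4), (3,4), (4,1), (4,2), (4,3), (4,4), each with probability 1/32.
E[M + N | max(M, N) = 4] = (5 + 6 + 7 + 5 + 6 + 7 + 8) / 7 = 44/7.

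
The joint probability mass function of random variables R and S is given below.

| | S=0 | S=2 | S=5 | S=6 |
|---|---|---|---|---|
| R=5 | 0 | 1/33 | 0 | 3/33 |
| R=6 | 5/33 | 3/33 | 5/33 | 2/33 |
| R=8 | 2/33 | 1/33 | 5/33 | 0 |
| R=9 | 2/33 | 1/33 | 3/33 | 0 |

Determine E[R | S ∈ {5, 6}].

P(S ∈ {5, 6}) = 6/11.
Σ R·P over the event = 5·(3/33) + 6·(5/33) + 6·(2/33) + 8·(5/33) + 9·(3/33) = 124/33.
E[R | S ∈ {5, 6}] = (124/33) / (6/11) = 62/9.

62/9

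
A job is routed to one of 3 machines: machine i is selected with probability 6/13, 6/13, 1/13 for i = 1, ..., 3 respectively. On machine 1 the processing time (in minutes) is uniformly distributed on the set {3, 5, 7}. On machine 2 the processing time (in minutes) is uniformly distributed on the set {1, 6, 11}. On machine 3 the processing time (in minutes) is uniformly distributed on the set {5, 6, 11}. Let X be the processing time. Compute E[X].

220/39

E[X | machine 1] = (3+5+7)/3 = 5.
E[X | machine 2] = (1+6+11)/3 = 6.
E[X | machine 3] = (5+6+11)/3 = 22/3.
By the law of total expectation,
E[X] = (6/13)·(5) + (6/13)·(6) + (1/13)·(22/3) = 220/39.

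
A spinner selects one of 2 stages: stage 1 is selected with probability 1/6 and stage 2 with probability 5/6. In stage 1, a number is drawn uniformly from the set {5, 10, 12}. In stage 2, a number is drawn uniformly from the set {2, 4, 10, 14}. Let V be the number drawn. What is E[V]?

E[V | stage 1] = (5+10+12)/3 = 9.
E[V | stage 2] = (2+4+10+14)/4 = 15/2.
By the law of total expectation,
E[V] = (1/6)·(9) + (5/6)·(15/2) = 31/4.

31/4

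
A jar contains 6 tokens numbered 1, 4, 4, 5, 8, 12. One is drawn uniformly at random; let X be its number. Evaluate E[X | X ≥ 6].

10

P(X ≥ 6) = 1/3.
Σ over the event: 8·1/6 + 12·1/6 = 10/3.
E[X | X ≥ 6] = (10/3) / (1/3) = 10.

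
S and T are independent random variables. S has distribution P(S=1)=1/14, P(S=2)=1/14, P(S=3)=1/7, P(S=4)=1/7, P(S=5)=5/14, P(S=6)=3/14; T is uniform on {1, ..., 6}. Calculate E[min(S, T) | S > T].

57/23

P(S > T) = 23/42.
Summing min(S,T)·P(x,y) over outcomes with S > T gives 19/14.
E[min(S, T) | S > T] = (19/14) / (23/42) = 57/23.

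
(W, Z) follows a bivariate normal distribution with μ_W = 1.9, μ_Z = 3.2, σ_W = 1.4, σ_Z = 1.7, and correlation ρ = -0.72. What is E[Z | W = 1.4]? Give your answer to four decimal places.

3.6371

E[Z | W=x] = μ_Z + ρ(σ_Z/σ_W)(x − μ_W) for jointly normal variables.
E[Z | W=1.4] = 3.2 + (-0.72)·(1.7/1.4)·(1.4 − (1.9)) = 3.2 + (-0.87429)·(-0.5) = 3.6371.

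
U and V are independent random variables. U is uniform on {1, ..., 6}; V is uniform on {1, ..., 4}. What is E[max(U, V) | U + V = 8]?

5

Outcomes with U + V = 8: (4,4), (5,3), (6,2), each with probability 1/24.
E[max(U, V) | U + V = 8] = (4 + 5 + 6) / 3 = 5.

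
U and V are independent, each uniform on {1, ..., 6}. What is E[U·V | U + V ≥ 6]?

203/13

P(U + V ≥ 6) = 13/18.
Summing UV·P(x,y) over outcomes with U + V ≥ 6 gives 203/18.
E[U·V | U + V ≥ 6] = (203/18) / (13/18) = 203/13.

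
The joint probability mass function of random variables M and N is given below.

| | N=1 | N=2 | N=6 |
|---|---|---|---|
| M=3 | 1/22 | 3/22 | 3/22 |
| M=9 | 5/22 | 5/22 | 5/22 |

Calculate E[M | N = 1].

P(N = 1) = 3/11.
Σ M·P over the event = 3·(1/22) + 9·(5/22) = 24/11.
E[M | N = 1] = (24/11) / (3/11) = 8.

8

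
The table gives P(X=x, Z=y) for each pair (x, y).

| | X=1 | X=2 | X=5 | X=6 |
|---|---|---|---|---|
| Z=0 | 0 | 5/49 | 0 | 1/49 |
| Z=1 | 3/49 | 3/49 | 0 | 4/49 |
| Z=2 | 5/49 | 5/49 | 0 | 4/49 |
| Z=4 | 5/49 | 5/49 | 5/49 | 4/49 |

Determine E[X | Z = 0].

P(Z = 0) = 6/49.
Summing X·P(X=x,Z=y) over the conditioning event gives 16/49.
E[X | Z = 0] = (16/49) / (6/49) = 8/3.

8/3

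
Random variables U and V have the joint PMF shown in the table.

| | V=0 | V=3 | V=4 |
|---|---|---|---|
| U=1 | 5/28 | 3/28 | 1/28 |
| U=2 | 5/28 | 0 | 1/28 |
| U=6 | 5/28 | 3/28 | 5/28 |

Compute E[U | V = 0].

3

P(V = 0) = 15/28.
Summing U·P(U=x,V=y) over the conditioning event gives 45/28.
E[U | V = 0] = (45/28) / (15/28) = 3.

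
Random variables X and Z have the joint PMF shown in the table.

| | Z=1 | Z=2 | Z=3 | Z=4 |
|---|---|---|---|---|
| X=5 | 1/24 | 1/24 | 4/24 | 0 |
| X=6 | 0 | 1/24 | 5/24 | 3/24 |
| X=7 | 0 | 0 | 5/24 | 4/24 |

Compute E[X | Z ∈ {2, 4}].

P(Z ∈ {2, 4}) = 3/8.
Σ X·P over the event = 5·(1/24) + 6·(1/24) + 6·(3/24) + 7·(4/24) = 19/8.
E[X | Z ∈ {2, 4}] = (19/8) / (3/8) = 19/3.

19/3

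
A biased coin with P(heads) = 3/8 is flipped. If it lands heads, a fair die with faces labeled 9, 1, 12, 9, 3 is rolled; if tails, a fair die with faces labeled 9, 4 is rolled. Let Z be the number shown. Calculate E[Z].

E[Z | heads] = (9+1+12+9+3)/5 = 34/5.
E[Z | tails] = (9+4)/2 = 13/2.
By the law of total expectation,
E[Z] = (3/8)·(34/5) + (5/8)·(13/2) = 529/80.

529/80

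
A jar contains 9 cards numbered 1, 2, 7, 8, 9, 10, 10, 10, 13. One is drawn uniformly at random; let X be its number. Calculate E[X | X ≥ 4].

67/7

P(X ≥ 4) = 7/9.
Σ over the event: 7·1/9 + 8·1/9 + 9·1/9 + 10·1/3 + 13·1/9 = 67/9.
E[X | X ≥ 4] = (67/9) / (7/9) = 67/7.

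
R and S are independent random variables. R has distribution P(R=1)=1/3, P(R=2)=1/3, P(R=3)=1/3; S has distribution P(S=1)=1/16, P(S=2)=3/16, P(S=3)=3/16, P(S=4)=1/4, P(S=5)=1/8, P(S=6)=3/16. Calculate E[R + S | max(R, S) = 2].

24/7

P(max(R, S) = 2) = 7/48.
Summing (R+S)·P(x,y) over outcomes with max(R, S) = 2 gives 1/2.
E[R + S | max(R, S) = 2] = (1/2) / (7/48) = 24/7.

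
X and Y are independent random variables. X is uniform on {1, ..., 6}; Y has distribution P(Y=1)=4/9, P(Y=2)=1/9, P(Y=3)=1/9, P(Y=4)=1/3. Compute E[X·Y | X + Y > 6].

P(X + Y > 6) = 7/18.
Summing XY·P(x,y) over outcomes with X + Y > 6 gives 307/54.
E[X·Y | X + Y > 6] = (307/54) / (7/18) = 307/21.

307/21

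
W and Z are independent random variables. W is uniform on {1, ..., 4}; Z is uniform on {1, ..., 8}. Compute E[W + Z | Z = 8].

21/2

Outcomes with Z = 8: (1,8), (2,8), (3,8), (4,8), each with probability 1/32.
E[W + Z | Z = 8] = (9 + 10 + 11 + 12) / 4 = 21/2.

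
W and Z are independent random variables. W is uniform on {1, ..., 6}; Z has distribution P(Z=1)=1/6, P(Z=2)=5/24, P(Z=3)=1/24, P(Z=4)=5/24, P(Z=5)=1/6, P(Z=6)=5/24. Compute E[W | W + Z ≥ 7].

123/29

P(W + Z ≥ 7) = 29/48.
Summing W·P(x,y) over outcomes with W + Z ≥ 7 gives 41/16.
E[W | W + Z ≥ 7] = (41/16) / (29/48) = 123/29.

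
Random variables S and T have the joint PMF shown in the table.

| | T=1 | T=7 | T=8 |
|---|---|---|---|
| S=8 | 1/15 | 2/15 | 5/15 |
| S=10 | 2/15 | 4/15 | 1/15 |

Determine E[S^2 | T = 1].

88

P(T = 1) = 1/5.
Summing S^2·P(S=x,T=y) over the conditioning event gives 88/5.
E[S^2 | T = 1] = (88/5) / (1/5) = 88.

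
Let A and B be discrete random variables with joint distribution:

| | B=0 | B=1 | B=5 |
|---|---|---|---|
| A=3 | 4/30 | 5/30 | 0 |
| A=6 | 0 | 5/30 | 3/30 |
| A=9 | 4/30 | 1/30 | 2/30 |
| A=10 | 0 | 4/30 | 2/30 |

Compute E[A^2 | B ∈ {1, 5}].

588/11

P(B ∈ {1, 5}) = 11/15.
Σ A^2·P over the event = 9·(5/30) + 36·(5/30) + 36·(3/30) + 81·(1/30) + 81·(2/30) + 100·(4/30) + 100·(2/30) = 196/5.
E[A^2 | B ∈ {1, 5}] = (196/5) / (11/15) = 588/11.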